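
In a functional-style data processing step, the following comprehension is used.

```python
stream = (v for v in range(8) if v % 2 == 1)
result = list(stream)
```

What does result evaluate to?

Step 1: Filter range(8) keeping only odd values:
  v=0: even, excluded
  v=1: odd, included
  v=2: even, excluded
  v=3: odd, included
  v=4: even, excluded
  v=5: odd, included
  v=6: even, excluded
  v=7: odd, included
Therefore result = [1, 3, 5, 7].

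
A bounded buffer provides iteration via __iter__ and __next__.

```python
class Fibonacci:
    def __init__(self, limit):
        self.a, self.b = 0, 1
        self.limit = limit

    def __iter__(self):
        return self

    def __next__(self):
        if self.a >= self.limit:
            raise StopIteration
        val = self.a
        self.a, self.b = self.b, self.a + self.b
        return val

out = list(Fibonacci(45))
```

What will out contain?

Step 1: Fibonacci-like sequence (a=0, b=1) until >= 45:
  Yield 0, then a,b = 1,1
  Yield 1, then a,b = 1,2
  Yield 1, then a,b = 2,3
  Yield 2, then a,b = 3,5
  Yield 3, then a,b = 5,8
  Yield 5, then a,b = 8,13
  Yield 8, then a,b = 13,21
  Yield 13, then a,b = 21,34
  Yield 21, then a,b = 34,55
  Yield 34, then a,b = 55,89
Step 2: 55 >= 45, stop.
Therefore out = [0, 1, 1, 2, 3, 5, 8, 13, 21, 34].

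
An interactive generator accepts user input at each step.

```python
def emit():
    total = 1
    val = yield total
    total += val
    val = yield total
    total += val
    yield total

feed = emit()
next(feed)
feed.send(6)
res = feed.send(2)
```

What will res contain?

Step 1: next() -> yield total=1.
Step 2: send(6) -> val=6, total = 1+6 = 7, yield 7.
Step 3: send(2) -> val=2, total = 7+2 = 9, yield 9.
Therefore res = 9.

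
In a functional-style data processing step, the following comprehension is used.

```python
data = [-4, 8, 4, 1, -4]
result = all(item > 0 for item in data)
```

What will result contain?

Step 1: Check item > 0 for each element in [-4, 8, 4, 1, -4]:
  -4 > 0: False
  8 > 0: True
  4 > 0: True
  1 > 0: True
  -4 > 0: False
Step 2: all() returns False.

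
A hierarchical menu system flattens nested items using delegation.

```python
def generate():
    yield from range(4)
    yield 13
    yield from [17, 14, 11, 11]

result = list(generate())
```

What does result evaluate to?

Step 1: Trace yields in order:
  yield 0
  yield 1
  yield 2
  yield 3
  yield 13
  yield 17
  yield 14
  yield 11
  yield 11
Therefore result = [0, 1, 2, 3, 13, 17, 14, 11, 11].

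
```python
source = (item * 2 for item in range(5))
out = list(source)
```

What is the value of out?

Step 1: For each item in range(5), compute item*2:
  item=0: 0*2 = 0
  item=1: 1*2 = 2
  item=2: 2*2 = 4
  item=3: 3*2 = 6
  item=4: 4*2 = 8
Therefore out = [0, 2, 4, 6, 8].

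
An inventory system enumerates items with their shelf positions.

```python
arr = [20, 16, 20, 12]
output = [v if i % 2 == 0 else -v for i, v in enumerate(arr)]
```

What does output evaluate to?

Step 1: For each (i, v), keep v if i is even, negate if odd:
  i=0 (even): keep 20
  i=1 (odd): negate to -16
  i=2 (even): keep 20
  i=3 (odd): negate to -12
Therefore output = [20, -16, 20, -12].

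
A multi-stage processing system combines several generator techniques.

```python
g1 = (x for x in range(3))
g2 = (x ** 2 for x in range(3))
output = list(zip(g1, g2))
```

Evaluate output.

Step 1: g1 produces [0, 1, 2].
Step 2: g2 produces [0, 1, 4].
Step 3: zip pairs them: [(0, 0), (1, 1), (2, 4)].
Therefore output = [(0, 0), (1, 1), (2, 4)].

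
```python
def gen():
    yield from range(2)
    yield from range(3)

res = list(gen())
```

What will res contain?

Step 1: Trace yields in order:
  yield 0
  yield 1
  yield 0
  yield 1
  yield 2
Therefore res = [0, 1, 0, 1, 2].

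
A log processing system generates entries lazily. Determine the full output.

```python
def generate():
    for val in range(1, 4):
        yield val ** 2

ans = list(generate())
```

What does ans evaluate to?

Step 1: For each val in range(1, 4), yield val**2:
  val=1: yield 1**2 = 1
  val=2: yield 2**2 = 4
  val=3: yield 3**2 = 9
Therefore ans = [1, 4, 9].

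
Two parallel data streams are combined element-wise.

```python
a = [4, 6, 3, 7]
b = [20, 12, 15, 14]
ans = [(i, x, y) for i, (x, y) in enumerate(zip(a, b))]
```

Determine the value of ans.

Step 1: enumerate(zip(a, b)) gives index with paired elements:
  i=0: (4, 20)
  i=1: (6, 12)
  i=2: (3, 15)
  i=3: (7, 14)
Therefore ans = [(0, 4, 20), (1, 6, 12), (2, 3, 15), (3, 7, 14)].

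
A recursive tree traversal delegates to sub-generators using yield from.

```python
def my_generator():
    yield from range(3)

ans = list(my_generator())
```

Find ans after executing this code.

Step 1: yield from delegates to the iterable, yielding each element.
Step 2: Collected values: [0, 1, 2].
Therefore ans = [0, 1, 2].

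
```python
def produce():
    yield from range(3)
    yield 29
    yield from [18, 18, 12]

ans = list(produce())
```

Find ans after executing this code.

Step 1: Trace yields in order:
  yield 0
  yield 1
  yield 2
  yield 29
  yield 18
  yield 18
  yield 12
Therefore ans = [0, 1, 2, 29, 18, 18, 12].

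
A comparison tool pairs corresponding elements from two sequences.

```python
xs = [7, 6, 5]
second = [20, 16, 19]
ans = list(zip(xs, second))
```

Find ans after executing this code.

Step 1: zip pairs elements at same index:
  Index 0: (7, 20)
  Index 1: (6, 16)
  Index 2: (5, 19)
Therefore ans = [(7, 20), (6, 16), (5, 19)].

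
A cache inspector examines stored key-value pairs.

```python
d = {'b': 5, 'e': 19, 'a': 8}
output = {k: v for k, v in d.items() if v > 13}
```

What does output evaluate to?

Step 1: Filter items where value > 13:
  'b': 5 <= 13: removed
  'e': 19 > 13: kept
  'a': 8 <= 13: removed
Therefore output = {'e': 19}.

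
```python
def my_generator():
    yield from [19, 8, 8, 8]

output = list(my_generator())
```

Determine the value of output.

Step 1: yield from delegates to the iterable, yielding each element.
Step 2: Collected values: [19, 8, 8, 8].
Therefore output = [19, 8, 8, 8].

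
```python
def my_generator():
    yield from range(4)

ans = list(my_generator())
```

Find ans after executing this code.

Step 1: yield from delegates to the iterable, yielding each element.
Step 2: Collected values: [0, 1, 2, 3].
Therefore ans = [0, 1, 2, 3].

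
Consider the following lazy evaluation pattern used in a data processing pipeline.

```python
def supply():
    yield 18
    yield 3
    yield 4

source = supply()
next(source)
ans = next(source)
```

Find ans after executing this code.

Step 1: supply() creates a generator.
Step 2: next(source) yields 18 (consumed and discarded).
Step 3: next(source) yields 3, assigned to ans.
Therefore ans = 3.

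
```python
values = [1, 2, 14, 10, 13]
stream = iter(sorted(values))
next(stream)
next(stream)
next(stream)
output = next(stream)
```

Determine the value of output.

Step 1: sorted([1, 2, 14, 10, 13]) = [1, 2, 10, 13, 14].
Step 2: Create iterator and skip 3 elements.
Step 3: next() returns 13.
Therefore output = 13.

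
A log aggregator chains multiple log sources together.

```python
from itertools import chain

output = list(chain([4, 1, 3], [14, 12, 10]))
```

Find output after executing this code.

Step 1: chain() concatenates iterables: [4, 1, 3] + [14, 12, 10].
Therefore output = [4, 1, 3, 14, 12, 10].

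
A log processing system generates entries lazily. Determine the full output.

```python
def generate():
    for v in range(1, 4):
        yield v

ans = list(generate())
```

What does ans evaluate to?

Step 1: The generator yields each value from range(1, 4).
Step 2: list() consumes all yields: [1, 2, 3].
Therefore ans = [1, 2, 3].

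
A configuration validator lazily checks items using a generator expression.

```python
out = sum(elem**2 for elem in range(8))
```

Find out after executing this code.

Step 1: Compute elem**2 for each elem in range(8):
  elem=0: 0**2 = 0
  elem=1: 1**2 = 1
  elem=2: 2**2 = 4
  elem=3: 3**2 = 9
  elem=4: 4**2 = 16
  elem=5: 5**2 = 25
  elem=6: 6**2 = 36
  elem=7: 7**2 = 49
Step 2: sum = 0 + 1 + 4 + 9 + 16 + 25 + 36 + 49 = 140.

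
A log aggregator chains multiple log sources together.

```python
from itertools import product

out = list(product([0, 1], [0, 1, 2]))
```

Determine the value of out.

Step 1: product([0, 1], [0, 1, 2]) gives all pairs:
  (0, 0)
  (0, 1)
  (0, 2)
  (1, 0)
  (1, 1)
  (1, 2)
Therefore out = [(0, 0), (0, 1), (0, 2), (1, 0), (1, 1), (1, 2)].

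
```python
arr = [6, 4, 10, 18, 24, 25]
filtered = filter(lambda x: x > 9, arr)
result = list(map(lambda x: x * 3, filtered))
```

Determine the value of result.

Step 1: Filter arr for elements > 9:
  6: removed
  4: removed
  10: kept
  18: kept
  24: kept
  25: kept
Step 2: Map x * 3 on filtered [10, 18, 24, 25]:
  10 -> 30
  18 -> 54
  24 -> 72
  25 -> 75
Therefore result = [30, 54, 72, 75].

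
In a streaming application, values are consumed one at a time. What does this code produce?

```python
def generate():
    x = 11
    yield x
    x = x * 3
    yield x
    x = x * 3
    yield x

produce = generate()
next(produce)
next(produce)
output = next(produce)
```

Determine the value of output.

Step 1: Trace through generator execution:
  Yield 1: x starts at 11, yield 11
  Yield 2: x = 11 * 3 = 33, yield 33
  Yield 3: x = 33 * 3 = 99, yield 99
Step 2: First next() gets 11, second next() gets the second value, third next() yields 99.
Therefore output = 99.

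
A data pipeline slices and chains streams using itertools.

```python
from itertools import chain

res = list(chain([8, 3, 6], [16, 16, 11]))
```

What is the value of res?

Step 1: chain() concatenates iterables: [8, 3, 6] + [16, 16, 11].
Therefore res = [8, 3, 6, 16, 16, 11].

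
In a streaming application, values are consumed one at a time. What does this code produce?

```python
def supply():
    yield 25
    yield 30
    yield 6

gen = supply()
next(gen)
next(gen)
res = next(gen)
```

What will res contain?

Step 1: supply() creates a generator.
Step 2: next(gen) yields 25 (consumed and discarded).
Step 3: next(gen) yields 30 (consumed and discarded).
Step 4: next(gen) yields 6, assigned to res.
Therefore res = 6.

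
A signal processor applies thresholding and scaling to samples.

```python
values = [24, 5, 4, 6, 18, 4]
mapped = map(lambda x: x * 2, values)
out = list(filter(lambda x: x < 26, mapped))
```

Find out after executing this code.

Step 1: Map x * 2:
  24 -> 48
  5 -> 10
  4 -> 8
  6 -> 12
  18 -> 36
  4 -> 8
Step 2: Filter for < 26:
  48: removed
  10: kept
  8: kept
  12: kept
  36: removed
  8: kept
Therefore out = [10, 8, 12, 8].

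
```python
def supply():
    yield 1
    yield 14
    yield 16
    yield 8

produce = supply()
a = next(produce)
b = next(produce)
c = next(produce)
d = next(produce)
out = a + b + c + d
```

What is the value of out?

Step 1: Create generator and consume all values:
  a = next(produce) = 1
  b = next(produce) = 14
  c = next(produce) = 16
  d = next(produce) = 8
Step 2: out = 1 + 14 + 16 + 8 = 39.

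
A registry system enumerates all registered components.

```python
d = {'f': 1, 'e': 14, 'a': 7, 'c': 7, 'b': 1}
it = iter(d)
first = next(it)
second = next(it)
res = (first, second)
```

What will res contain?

Step 1: iter(d) iterates over keys: ['f', 'e', 'a', 'c', 'b'].
Step 2: first = next(it) = 'f', second = next(it) = 'e'.
Therefore res = ('f', 'e').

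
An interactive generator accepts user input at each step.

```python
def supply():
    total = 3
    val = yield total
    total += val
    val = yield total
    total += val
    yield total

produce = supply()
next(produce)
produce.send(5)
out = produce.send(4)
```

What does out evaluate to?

Step 1: next() -> yield total=3.
Step 2: send(5) -> val=5, total = 3+5 = 8, yield 8.
Step 3: send(4) -> val=4, total = 8+4 = 12, yield 12.
Therefore out = 12.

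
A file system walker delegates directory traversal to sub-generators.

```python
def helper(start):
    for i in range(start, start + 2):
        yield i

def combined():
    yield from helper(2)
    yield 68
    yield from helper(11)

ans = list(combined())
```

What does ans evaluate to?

Step 1: combined() delegates to helper(2):
  yield 2
  yield 3
Step 2: yield 68
Step 3: Delegates to helper(11):
  yield 11
  yield 12
Therefore ans = [2, 3, 68, 11, 12].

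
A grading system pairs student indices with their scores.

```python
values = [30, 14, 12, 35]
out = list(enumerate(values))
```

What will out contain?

Step 1: enumerate pairs each element with its index:
  (0, 30)
  (1, 14)
  (2, 12)
  (3, 35)
Therefore out = [(0, 30), (1, 14), (2, 12), (3, 35)].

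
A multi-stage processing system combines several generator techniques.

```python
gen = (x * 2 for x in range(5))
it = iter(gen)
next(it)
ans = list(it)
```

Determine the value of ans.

Step 1: Generator produces [0, 2, 4, 6, 8].
Step 2: next(it) consumes first element (0).
Step 3: list(it) collects remaining: [2, 4, 6, 8].
Therefore ans = [2, 4, 6, 8].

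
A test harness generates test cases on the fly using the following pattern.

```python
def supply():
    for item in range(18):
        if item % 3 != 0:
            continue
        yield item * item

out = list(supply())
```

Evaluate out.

Step 1: Only yield item**2 when item is divisible by 3:
  item=0: 0 % 3 == 0, yield 0**2 = 0
  item=3: 3 % 3 == 0, yield 3**2 = 9
  item=6: 6 % 3 == 0, yield 6**2 = 36
  item=9: 9 % 3 == 0, yield 9**2 = 81
  item=12: 12 % 3 == 0, yield 12**2 = 144
  item=15: 15 % 3 == 0, yield 15**2 = 225
Therefore out = [0, 9, 36, 81, 144, 225].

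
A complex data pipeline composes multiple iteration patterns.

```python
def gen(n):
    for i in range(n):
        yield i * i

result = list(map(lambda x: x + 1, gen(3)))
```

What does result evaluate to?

Step 1: gen(3) yields squares: [0, 1, 4].
Step 2: map adds 1 to each: [1, 2, 5].
Therefore result = [1, 2, 5].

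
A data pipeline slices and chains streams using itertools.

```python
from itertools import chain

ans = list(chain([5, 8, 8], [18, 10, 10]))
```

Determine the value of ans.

Step 1: chain() concatenates iterables: [5, 8, 8] + [18, 10, 10].
Therefore ans = [5, 8, 8, 18, 10, 10].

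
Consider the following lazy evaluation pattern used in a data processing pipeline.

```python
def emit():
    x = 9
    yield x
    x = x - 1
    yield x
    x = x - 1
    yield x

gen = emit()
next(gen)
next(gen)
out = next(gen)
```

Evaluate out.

Step 1: Trace through generator execution:
  Yield 1: x starts at 9, yield 9
  Yield 2: x = 9 - 1 = 8, yield 8
  Yield 3: x = 8 - 1 = 7, yield 7
Step 2: First next() gets 9, second next() gets the second value, third next() yields 7.
Therefore out = 7.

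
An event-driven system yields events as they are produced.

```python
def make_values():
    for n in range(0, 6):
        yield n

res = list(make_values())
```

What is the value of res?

Step 1: The generator yields each value from range(0, 6).
Step 2: list() consumes all yields: [0, 1, 2, 3, 4, 5].
Therefore res = [0, 1, 2, 3, 4, 5].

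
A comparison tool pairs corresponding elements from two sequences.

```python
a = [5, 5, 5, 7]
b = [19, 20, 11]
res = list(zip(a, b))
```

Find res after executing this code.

Step 1: zip stops at shortest (len(a)=4, len(b)=3):
  Index 0: (5, 19)
  Index 1: (5, 20)
  Index 2: (5, 11)
Step 2: Last element of a (7) has no pair, dropped.
Therefore res = [(5, 19), (5, 20), (5, 11)].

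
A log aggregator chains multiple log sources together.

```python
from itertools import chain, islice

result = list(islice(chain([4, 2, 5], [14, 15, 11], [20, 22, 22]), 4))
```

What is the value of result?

Step 1: chain([4, 2, 5], [14, 15, 11], [20, 22, 22]) = [4, 2, 5, 14, 15, 11, 20, 22, 22].
Step 2: islice takes first 4 elements: [4, 2, 5, 14].
Therefore result = [4, 2, 5, 14].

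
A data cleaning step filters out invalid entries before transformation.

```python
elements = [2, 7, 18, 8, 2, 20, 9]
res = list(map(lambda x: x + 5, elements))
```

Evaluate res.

Step 1: Apply lambda x: x + 5 to each element:
  2 -> 7
  7 -> 12
  18 -> 23
  8 -> 13
  2 -> 7
  20 -> 25
  9 -> 14
Therefore res = [7, 12, 23, 13, 7, 25, 14].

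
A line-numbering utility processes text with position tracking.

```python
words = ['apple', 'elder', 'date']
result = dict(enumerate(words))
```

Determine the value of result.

Step 1: enumerate pairs indices with words:
  0 -> 'apple'
  1 -> 'elder'
  2 -> 'date'
Therefore result = {0: 'apple', 1: 'elder', 2: 'date'}.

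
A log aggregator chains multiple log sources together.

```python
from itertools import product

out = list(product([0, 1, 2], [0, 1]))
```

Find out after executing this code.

Step 1: product([0, 1, 2], [0, 1]) gives all pairs:
  (0, 0)
  (0, 1)
  (1, 0)
  (1, 1)
  (2, 0)
  (2, 1)
Therefore out = [(0, 0), (0, 1), (1, 0), (1, 1), (2, 0), (2, 1)].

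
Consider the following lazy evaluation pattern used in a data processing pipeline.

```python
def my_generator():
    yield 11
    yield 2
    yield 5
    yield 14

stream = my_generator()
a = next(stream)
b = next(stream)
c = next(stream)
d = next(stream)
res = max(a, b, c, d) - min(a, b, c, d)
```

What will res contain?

Step 1: Create generator and consume all values:
  a = next(stream) = 11
  b = next(stream) = 2
  c = next(stream) = 5
  d = next(stream) = 14
Step 2: max = 14, min = 2, res = 14 - 2 = 12.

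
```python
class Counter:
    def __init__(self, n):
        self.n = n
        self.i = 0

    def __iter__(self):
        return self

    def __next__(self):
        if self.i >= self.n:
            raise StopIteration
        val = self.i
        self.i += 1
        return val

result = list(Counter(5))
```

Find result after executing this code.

Step 1: Counter(5) creates an iterator counting 0 to 4.
Step 2: list() consumes all values: [0, 1, 2, 3, 4].
Therefore result = [0, 1, 2, 3, 4].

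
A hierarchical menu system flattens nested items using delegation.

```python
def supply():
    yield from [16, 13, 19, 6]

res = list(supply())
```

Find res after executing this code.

Step 1: yield from delegates to the iterable, yielding each element.
Step 2: Collected values: [16, 13, 19, 6].
Therefore res = [16, 13, 19, 6].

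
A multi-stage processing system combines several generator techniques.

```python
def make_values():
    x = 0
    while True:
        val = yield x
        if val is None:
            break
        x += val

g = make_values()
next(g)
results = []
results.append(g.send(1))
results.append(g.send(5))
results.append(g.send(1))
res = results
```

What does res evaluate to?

Step 1: next(g) -> yield 0.
Step 2: send(1) -> x = 1, yield 1.
Step 3: send(5) -> x = 6, yield 6.
Step 4: send(1) -> x = 7, yield 7.
Therefore res = [1, 6, 7].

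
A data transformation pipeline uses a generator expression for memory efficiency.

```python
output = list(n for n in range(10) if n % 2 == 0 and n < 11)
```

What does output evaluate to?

Step 1: Filter range(10) where n % 2 == 0 and n < 11:
  n=0: both conditions met, included
  n=1: excluded (1 % 2 != 0)
  n=2: both conditions met, included
  n=3: excluded (3 % 2 != 0)
  n=4: both conditions met, included
  n=5: excluded (5 % 2 != 0)
  n=6: both conditions met, included
  n=7: excluded (7 % 2 != 0)
  n=8: both conditions met, included
  n=9: excluded (9 % 2 != 0)
Therefore output = [0, 2, 4, 6, 8].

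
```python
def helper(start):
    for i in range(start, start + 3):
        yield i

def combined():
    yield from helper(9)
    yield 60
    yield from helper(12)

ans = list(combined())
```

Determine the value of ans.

Step 1: combined() delegates to helper(9):
  yield 9
  yield 10
  yield 11
Step 2: yield 60
Step 3: Delegates to helper(12):
  yield 12
  yield 13
  yield 14
Therefore ans = [9, 10, 11, 60, 12, 13, 14].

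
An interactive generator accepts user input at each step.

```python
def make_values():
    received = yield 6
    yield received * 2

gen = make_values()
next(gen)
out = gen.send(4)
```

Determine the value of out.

Step 1: next(gen) advances to first yield, producing 6.
Step 2: send(4) resumes, received = 4.
Step 3: yield received * 2 = 4 * 2 = 8.
Therefore out = 8.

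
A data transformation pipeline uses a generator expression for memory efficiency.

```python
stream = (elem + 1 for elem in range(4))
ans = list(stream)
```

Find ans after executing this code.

Step 1: For each elem in range(4), compute elem+1:
  elem=0: 0+1 = 1
  elem=1: 1+1 = 2
  elem=2: 2+1 = 3
  elem=3: 3+1 = 4
Therefore ans = [1, 2, 3, 4].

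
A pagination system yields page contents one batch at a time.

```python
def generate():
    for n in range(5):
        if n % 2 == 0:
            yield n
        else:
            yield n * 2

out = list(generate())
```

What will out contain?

Step 1: For each n in range(5), yield n if even, else n*2:
  n=0 (even): yield 0
  n=1 (odd): yield 1*2 = 2
  n=2 (even): yield 2
  n=3 (odd): yield 3*2 = 6
  n=4 (even): yield 4
Therefore out = [0, 2, 2, 6, 4].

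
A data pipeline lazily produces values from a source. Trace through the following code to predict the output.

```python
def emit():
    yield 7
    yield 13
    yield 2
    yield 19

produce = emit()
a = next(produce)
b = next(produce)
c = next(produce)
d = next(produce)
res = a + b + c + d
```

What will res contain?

Step 1: Create generator and consume all values:
  a = next(produce) = 7
  b = next(produce) = 13
  c = next(produce) = 2
  d = next(produce) = 19
Step 2: res = 7 + 13 + 2 + 19 = 41.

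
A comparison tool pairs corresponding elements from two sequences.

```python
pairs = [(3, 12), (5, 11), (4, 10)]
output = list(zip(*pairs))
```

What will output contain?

Step 1: zip(*pairs) transposes: unzips [(3, 12), (5, 11), (4, 10)] into separate sequences.
Step 2: First elements: (3, 5, 4), second elements: (12, 11, 10).
Therefore output = [(3, 5, 4), (12, 11, 10)].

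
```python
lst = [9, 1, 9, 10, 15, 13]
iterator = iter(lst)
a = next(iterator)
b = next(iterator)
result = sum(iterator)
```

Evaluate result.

Step 1: Create iterator over [9, 1, 9, 10, 15, 13].
Step 2: a = next() = 9, b = next() = 1.
Step 3: sum() of remaining [9, 10, 15, 13] = 47.
Therefore result = 47.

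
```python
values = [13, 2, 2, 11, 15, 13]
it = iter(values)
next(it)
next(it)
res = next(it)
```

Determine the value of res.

Step 1: Create iterator over [13, 2, 2, 11, 15, 13].
Step 2: next() consumes 13.
Step 3: next() consumes 2.
Step 4: next() returns 2.
Therefore res = 2.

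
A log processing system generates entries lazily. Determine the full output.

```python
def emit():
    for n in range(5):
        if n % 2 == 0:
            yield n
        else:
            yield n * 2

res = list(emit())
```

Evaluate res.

Step 1: For each n in range(5), yield n if even, else n*2:
  n=0 (even): yield 0
  n=1 (odd): yield 1*2 = 2
  n=2 (even): yield 2
  n=3 (odd): yield 3*2 = 6
  n=4 (even): yield 4
Therefore res = [0, 2, 2, 6, 4].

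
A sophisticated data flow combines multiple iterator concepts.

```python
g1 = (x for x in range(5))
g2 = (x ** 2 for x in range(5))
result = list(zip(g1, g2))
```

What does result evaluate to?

Step 1: g1 produces [0, 1, 2, 3, 4].
Step 2: g2 produces [0, 1, 4, 9, 16].
Step 3: zip pairs them: [(0, 0), (1, 1), (2, 4), (3, 9), (4, 16)].
Therefore result = [(0, 0), (1, 1), (2, 4), (3, 9), (4, 16)].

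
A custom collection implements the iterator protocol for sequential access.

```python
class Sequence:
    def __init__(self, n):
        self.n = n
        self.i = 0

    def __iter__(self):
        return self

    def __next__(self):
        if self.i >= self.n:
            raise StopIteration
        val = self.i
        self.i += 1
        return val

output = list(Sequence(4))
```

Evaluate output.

Step 1: Sequence(4) creates an iterator counting 0 to 3.
Step 2: list() consumes all values: [0, 1, 2, 3].
Therefore output = [0, 1, 2, 3].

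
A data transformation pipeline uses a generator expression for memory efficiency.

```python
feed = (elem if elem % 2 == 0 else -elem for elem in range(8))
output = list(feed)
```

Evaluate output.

Step 1: For each elem in range(8), yield elem if even, else -elem:
  elem=0: even, yield 0
  elem=1: odd, yield -1
  elem=2: even, yield 2
  elem=3: odd, yield -3
  elem=4: even, yield 4
  elem=5: odd, yield -5
  elem=6: even, yield 6
  elem=7: odd, yield -7
Therefore output = [0, -1, 2, -3, 4, -5, 6, -7].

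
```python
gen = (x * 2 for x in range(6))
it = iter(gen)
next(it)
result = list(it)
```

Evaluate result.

Step 1: Generator produces [0, 2, 4, 6, 8, 10].
Step 2: next(it) consumes first element (0).
Step 3: list(it) collects remaining: [2, 4, 6, 8, 10].
Therefore result = [2, 4, 6, 8, 10].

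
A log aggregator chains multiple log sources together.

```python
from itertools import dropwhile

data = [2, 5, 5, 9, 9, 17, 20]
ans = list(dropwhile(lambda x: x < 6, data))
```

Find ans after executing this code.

Step 1: dropwhile drops elements while < 6:
  2 < 6: dropped
  5 < 6: dropped
  5 < 6: dropped
  9: kept (dropping stopped)
Step 2: Remaining elements kept regardless of condition.
Therefore ans = [9, 9, 17, 20].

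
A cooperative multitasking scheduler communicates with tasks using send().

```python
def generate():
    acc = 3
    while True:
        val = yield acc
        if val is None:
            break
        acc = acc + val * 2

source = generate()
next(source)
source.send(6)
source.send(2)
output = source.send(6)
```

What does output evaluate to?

Step 1: next() -> yield acc=3.
Step 2: send(6) -> val=6, acc = 3 + 6*2 = 15, yield 15.
Step 3: send(2) -> val=2, acc = 15 + 2*2 = 19, yield 19.
Step 4: send(6) -> val=6, acc = 19 + 6*2 = 31, yield 31.
Therefore output = 31.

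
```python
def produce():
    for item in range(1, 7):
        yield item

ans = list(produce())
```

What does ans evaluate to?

Step 1: The generator yields each value from range(1, 7).
Step 2: list() consumes all yields: [1, 2, 3, 4, 5, 6].
Therefore ans = [1, 2, 3, 4, 5, 6].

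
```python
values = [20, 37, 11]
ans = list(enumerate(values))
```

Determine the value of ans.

Step 1: enumerate pairs each element with its index:
  (0, 20)
  (1, 37)
  (2, 11)
Therefore ans = [(0, 20), (1, 37), (2, 11)].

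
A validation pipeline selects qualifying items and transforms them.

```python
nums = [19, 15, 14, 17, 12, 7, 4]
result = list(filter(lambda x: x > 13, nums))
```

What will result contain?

Step 1: Filter elements > 13:
  19: kept
  15: kept
  14: kept
  17: kept
  12: removed
  7: removed
  4: removed
Therefore result = [19, 15, 14, 17].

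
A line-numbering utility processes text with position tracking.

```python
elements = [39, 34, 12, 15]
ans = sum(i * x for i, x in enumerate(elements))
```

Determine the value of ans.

Step 1: Compute i * x for each (i, x) in enumerate([39, 34, 12, 15]):
  i=0, x=39: 0*39 = 0
  i=1, x=34: 1*34 = 34
  i=2, x=12: 2*12 = 24
  i=3, x=15: 3*15 = 45
Step 2: sum = 0 + 34 + 24 + 45 = 103.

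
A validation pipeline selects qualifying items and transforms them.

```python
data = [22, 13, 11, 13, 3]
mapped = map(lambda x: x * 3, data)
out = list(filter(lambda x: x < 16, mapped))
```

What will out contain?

Step 1: Map x * 3:
  22 -> 66
  13 -> 39
  11 -> 33
  13 -> 39
  3 -> 9
Step 2: Filter for < 16:
  66: removed
  39: removed
  33: removed
  39: removed
  9: kept
Therefore out = [9].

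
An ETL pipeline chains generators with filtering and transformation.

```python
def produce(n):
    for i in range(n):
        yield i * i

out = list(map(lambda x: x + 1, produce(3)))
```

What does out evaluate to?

Step 1: produce(3) yields squares: [0, 1, 4].
Step 2: map adds 1 to each: [1, 2, 5].
Therefore out = [1, 2, 5].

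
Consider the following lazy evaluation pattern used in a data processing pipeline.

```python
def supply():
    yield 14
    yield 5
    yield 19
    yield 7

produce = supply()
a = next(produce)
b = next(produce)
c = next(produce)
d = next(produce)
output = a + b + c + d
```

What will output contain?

Step 1: Create generator and consume all values:
  a = next(produce) = 14
  b = next(produce) = 5
  c = next(produce) = 19
  d = next(produce) = 7
Step 2: output = 14 + 5 + 19 + 7 = 45.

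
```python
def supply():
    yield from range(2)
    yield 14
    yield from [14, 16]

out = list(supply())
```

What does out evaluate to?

Step 1: Trace yields in order:
  yield 0
  yield 1
  yield 14
  yield 14
  yield 16
Therefore out = [0, 1, 14, 14, 16].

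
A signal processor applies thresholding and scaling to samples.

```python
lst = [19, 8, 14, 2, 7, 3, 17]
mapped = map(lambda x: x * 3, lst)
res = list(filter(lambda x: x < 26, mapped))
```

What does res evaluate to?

Step 1: Map x * 3:
  19 -> 57
  8 -> 24
  14 -> 42
  2 -> 6
  7 -> 21
  3 -> 9
  17 -> 51
Step 2: Filter for < 26:
  57: removed
  24: kept
  42: removed
  6: kept
  21: kept
  9: kept
  51: removed
Therefore res = [24, 6, 21, 9].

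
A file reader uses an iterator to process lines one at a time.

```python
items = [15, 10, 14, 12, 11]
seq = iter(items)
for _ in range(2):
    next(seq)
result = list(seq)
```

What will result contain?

Step 1: Create iterator over [15, 10, 14, 12, 11].
Step 2: Advance 2 positions (consuming [15, 10]).
Step 3: list() collects remaining elements: [14, 12, 11].
Therefore result = [14, 12, 11].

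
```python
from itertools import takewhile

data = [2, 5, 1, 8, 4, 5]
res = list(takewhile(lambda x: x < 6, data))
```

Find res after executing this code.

Step 1: takewhile stops at first element >= 6:
  2 < 6: take
  5 < 6: take
  1 < 6: take
  8 >= 6: stop
Therefore res = [2, 5, 1].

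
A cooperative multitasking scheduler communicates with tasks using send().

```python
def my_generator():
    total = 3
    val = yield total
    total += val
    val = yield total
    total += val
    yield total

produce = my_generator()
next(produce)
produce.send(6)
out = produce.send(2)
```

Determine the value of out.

Step 1: next() -> yield total=3.
Step 2: send(6) -> val=6, total = 3+6 = 9, yield 9.
Step 3: send(2) -> val=2, total = 9+2 = 11, yield 11.
Therefore out = 11.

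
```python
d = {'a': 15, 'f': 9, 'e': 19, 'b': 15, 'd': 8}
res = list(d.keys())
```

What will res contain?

Step 1: d.keys() returns the dictionary keys in insertion order.
Therefore res = ['a', 'f', 'e', 'b', 'd'].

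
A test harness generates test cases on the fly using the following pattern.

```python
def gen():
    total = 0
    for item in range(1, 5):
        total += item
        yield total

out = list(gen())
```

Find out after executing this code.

Step 1: Generator accumulates running sum:
  item=1: total = 1, yield 1
  item=2: total = 3, yield 3
  item=3: total = 6, yield 6
  item=4: total = 10, yield 10
Therefore out = [1, 3, 6, 10].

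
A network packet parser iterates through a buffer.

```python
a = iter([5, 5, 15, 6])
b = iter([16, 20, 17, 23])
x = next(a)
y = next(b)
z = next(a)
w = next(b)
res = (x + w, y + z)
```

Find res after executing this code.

Step 1: a iterates [5, 5, 15, 6], b iterates [16, 20, 17, 23].
Step 2: x = next(a) = 5, y = next(b) = 16.
Step 3: z = next(a) = 5, w = next(b) = 20.
Step 4: res = (5 + 20, 16 + 5) = (25, 21).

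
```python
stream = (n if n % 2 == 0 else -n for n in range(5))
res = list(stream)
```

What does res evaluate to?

Step 1: For each n in range(5), yield n if even, else -n:
  n=0: even, yield 0
  n=1: odd, yield -1
  n=2: even, yield 2
  n=3: odd, yield -3
  n=4: even, yield 4
Therefore res = [0, -1, 2, -3, 4].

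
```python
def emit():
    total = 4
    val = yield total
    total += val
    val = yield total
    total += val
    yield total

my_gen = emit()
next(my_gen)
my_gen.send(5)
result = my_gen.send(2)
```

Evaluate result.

Step 1: next() -> yield total=4.
Step 2: send(5) -> val=5, total = 4+5 = 9, yield 9.
Step 3: send(2) -> val=2, total = 9+2 = 11, yield 11.
Therefore result = 11.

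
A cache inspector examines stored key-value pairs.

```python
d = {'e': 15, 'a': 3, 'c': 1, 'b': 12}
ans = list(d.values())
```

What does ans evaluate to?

Step 1: d.values() returns the dictionary values in insertion order.
Therefore ans = [15, 3, 1, 12].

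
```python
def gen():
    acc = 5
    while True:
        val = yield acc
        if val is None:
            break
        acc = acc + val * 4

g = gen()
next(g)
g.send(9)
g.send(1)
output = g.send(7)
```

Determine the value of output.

Step 1: next() -> yield acc=5.
Step 2: send(9) -> val=9, acc = 5 + 9*4 = 41, yield 41.
Step 3: send(1) -> val=1, acc = 41 + 1*4 = 45, yield 45.
Step 4: send(7) -> val=7, acc = 45 + 7*4 = 73, yield 73.
Therefore output = 73.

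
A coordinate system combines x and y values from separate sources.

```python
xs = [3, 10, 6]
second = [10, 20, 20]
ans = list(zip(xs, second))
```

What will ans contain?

Step 1: zip pairs elements at same index:
  Index 0: (3, 10)
  Index 1: (10, 20)
  Index 2: (6, 20)
Therefore ans = [(3, 10), (10, 20), (6, 20)].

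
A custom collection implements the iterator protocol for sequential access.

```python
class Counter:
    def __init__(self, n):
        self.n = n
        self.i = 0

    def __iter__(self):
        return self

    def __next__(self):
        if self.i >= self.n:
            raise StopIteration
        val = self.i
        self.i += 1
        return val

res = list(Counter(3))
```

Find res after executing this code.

Step 1: Counter(3) creates an iterator counting 0 to 2.
Step 2: list() consumes all values: [0, 1, 2].
Therefore res = [0, 1, 2].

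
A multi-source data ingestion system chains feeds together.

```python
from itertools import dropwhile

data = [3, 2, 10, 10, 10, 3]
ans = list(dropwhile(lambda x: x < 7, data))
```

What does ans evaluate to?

Step 1: dropwhile drops elements while < 7:
  3 < 7: dropped
  2 < 7: dropped
  10: kept (dropping stopped)
Step 2: Remaining elements kept regardless of condition.
Therefore ans = [10, 10, 10, 3].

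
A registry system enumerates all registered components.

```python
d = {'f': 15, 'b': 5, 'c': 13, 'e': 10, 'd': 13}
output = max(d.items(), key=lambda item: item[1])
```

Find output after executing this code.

Step 1: Find item with maximum value:
  ('f', 15)
  ('b', 5)
  ('c', 13)
  ('e', 10)
  ('d', 13)
Step 2: Maximum value is 15 at key 'f'.
Therefore output = ('f', 15).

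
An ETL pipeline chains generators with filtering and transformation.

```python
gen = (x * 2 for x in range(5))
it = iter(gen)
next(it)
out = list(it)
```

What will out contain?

Step 1: Generator produces [0, 2, 4, 6, 8].
Step 2: next(it) consumes first element (0).
Step 3: list(it) collects remaining: [2, 4, 6, 8].
Therefore out = [2, 4, 6, 8].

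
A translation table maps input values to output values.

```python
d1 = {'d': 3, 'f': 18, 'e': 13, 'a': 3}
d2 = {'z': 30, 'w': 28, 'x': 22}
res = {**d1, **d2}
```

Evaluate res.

Step 1: Merge d1 and d2 (d2 values override on key conflicts).
Step 2: d1 has keys ['d', 'f', 'e', 'a'], d2 has keys ['z', 'w', 'x'].
Therefore res = {'d': 3, 'f': 18, 'e': 13, 'a': 3, 'z': 30, 'w': 28, 'x': 22}.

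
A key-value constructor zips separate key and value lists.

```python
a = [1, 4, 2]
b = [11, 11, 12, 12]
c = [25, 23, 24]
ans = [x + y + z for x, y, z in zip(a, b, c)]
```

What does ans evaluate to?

Step 1: zip three lists (truncates to shortest, len=3):
  1 + 11 + 25 = 37
  4 + 11 + 23 = 38
  2 + 12 + 24 = 38
Therefore ans = [37, 38, 38].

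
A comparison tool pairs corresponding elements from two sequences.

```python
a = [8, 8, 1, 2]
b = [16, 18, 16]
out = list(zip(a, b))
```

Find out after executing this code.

Step 1: zip stops at shortest (len(a)=4, len(b)=3):
  Index 0: (8, 16)
  Index 1: (8, 18)
  Index 2: (1, 16)
Step 2: Last element of a (2) has no pair, dropped.
Therefore out = [(8, 16), (8, 18), (1, 16)].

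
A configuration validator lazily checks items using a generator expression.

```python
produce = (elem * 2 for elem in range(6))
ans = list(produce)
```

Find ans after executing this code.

Step 1: For each elem in range(6), compute elem*2:
  elem=0: 0*2 = 0
  elem=1: 1*2 = 2
  elem=2: 2*2 = 4
  elem=3: 3*2 = 6
  elem=4: 4*2 = 8
  elem=5: 5*2 = 10
Therefore ans = [0, 2, 4, 6, 8, 10].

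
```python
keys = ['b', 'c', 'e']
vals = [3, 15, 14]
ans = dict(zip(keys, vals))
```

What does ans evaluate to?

Step 1: zip pairs keys with values:
  'b' -> 3
  'c' -> 15
  'e' -> 14
Therefore ans = {'b': 3, 'c': 15, 'e': 14}.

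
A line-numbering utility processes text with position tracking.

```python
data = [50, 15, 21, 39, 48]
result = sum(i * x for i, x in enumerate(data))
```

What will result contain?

Step 1: Compute i * x for each (i, x) in enumerate([50, 15, 21, 39, 48]):
  i=0, x=50: 0*50 = 0
  i=1, x=15: 1*15 = 15
  i=2, x=21: 2*21 = 42
  i=3, x=39: 3*39 = 117
  i=4, x=48: 4*48 = 192
Step 2: sum = 0 + 15 + 42 + 117 + 192 = 366.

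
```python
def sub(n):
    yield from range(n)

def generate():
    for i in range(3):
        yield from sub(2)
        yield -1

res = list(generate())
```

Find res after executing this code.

Step 1: For each i in range(3):
  i=0: yield from sub(2) -> [0, 1], then yield -1
  i=1: yield from sub(2) -> [0, 1], then yield -1
  i=2: yield from sub(2) -> [0, 1], then yield -1
Therefore res = [0, 1, -1, 0, 1, -1, 0, 1, -1].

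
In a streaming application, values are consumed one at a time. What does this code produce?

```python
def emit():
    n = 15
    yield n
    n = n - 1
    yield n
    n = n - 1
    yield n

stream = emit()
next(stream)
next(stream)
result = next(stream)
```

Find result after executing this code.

Step 1: Trace through generator execution:
  Yield 1: n starts at 15, yield 15
  Yield 2: n = 15 - 1 = 14, yield 14
  Yield 3: n = 14 - 1 = 13, yield 13
Step 2: First next() gets 15, second next() gets the second value, third next() yields 13.
Therefore result = 13.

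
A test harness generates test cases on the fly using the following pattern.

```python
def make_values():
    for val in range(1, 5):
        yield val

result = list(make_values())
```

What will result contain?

Step 1: The generator yields each value from range(1, 5).
Step 2: list() consumes all yields: [1, 2, 3, 4].
Therefore result = [1, 2, 3, 4].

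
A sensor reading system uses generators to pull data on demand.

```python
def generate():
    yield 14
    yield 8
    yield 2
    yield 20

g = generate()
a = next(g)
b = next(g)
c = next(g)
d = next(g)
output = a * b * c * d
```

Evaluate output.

Step 1: Create generator and consume all values:
  a = next(g) = 14
  b = next(g) = 8
  c = next(g) = 2
  d = next(g) = 20
Step 2: output = 14 * 8 * 2 * 20 = 4480.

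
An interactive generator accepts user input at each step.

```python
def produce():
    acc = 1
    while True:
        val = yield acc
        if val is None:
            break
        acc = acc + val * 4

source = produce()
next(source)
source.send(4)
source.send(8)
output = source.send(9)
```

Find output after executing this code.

Step 1: next() -> yield acc=1.
Step 2: send(4) -> val=4, acc = 1 + 4*4 = 17, yield 17.
Step 3: send(8) -> val=8, acc = 17 + 8*4 = 49, yield 49.
Step 4: send(9) -> val=9, acc = 49 + 9*4 = 85, yield 85.
Therefore output = 85.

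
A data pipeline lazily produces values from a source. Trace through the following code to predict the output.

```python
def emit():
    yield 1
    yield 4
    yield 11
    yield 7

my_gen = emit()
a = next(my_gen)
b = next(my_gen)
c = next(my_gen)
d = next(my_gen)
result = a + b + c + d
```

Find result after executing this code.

Step 1: Create generator and consume all values:
  a = next(my_gen) = 1
  b = next(my_gen) = 4
  c = next(my_gen) = 11
  d = next(my_gen) = 7
Step 2: result = 1 + 4 + 11 + 7 = 23.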